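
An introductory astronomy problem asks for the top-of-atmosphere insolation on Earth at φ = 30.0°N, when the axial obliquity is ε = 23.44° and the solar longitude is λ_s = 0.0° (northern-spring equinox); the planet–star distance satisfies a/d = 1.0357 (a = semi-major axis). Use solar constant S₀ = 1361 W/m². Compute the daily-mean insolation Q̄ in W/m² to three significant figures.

Q̄ ≈ 402 W/m²

Solar declination: sin δ = sin ε · sin λ_s = sin 23.44° × sin 0.0° = 0.00000, so δ = +0.000°.
cos H₀ = −tan(+30.0°) tan(+0.000°) = -0.0000, H₀ = 1.5708 rad.
Bracket: H₀ sin φ sin δ + cos φ cos δ sin H₀ = 1.5708×0.50000×0.00000 + 0.86603×1.00000×1.00000 = 0.000000 + 0.866030 = 0.866030.
Inverse-square distance factor (a/d)² = 1.0357² = 1.072674.
Q̄ = (S₀/π) × 1.072674 × [bracket] = (1361/π) × 1.072674 × 0.866030 = 402.4 W/m².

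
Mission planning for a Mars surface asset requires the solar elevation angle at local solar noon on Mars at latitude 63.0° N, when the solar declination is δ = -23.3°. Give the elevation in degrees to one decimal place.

At local noon the hour angle is zero, so the zenith angle equals |ϕ − δ| = |+63.0° − (-23.300°)| = 86.300°.
Elevation = 90° − 86.300° = 3.7°.

3.7°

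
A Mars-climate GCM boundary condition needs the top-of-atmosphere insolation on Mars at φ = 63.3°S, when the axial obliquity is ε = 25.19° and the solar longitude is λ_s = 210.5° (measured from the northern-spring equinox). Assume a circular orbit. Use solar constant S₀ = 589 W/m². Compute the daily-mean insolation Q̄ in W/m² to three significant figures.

Solar declination: sin δ = sin ε · sin λ_s = sin 25.19° × sin 210.5° = -0.21602, so δ = -12.475°.
cos H₀ = −tan(-63.3°) tan(-12.475°) = -0.4399, H₀ = 2.0263 rad.
Bracket: H₀ sin φ sin δ + cos φ cos δ sin H₀ = 2.0263×-0.89337×-0.21602 + 0.44932×0.97639×0.89805 = 0.391047 + 0.393985 = 0.785032.
Q̄ = (S₀/π) × [bracket] = (589/π) × 0.785032 = 147.2 W/m².

Q̄ ≈ 147 W/m²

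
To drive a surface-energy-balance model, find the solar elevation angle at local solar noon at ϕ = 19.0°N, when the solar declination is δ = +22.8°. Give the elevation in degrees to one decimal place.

At local noon the hour angle is zero, so the zenith angle equals |ϕ − δ| = |+19.0° − (+22.800°)| = 3.800°.
Elevation = 90° − 3.800° = 86.2°.

86.2°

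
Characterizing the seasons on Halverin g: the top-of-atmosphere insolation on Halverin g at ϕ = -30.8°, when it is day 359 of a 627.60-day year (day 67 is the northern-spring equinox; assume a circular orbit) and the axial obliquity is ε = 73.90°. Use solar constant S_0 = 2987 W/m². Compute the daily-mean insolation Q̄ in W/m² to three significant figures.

Solar longitude: L_s = 360° × (359 − 67)/627.60 = 167.495°.
sin δ = sin 73.90° × sin 167.495° = 0.20803, so δ = +12.007°.
cos h₀ = −tan(-30.8°) tan(+12.007°) = 0.1268, h₀ = 1.4437 rad.
Bracket: h₀ sin ϕ sin δ + cos ϕ cos δ sin h₀ = 1.4437×-0.51204×0.20803 + 0.85896×0.97812×0.99193 = -0.153782 + 0.833386 = 0.679604.
Q̄ = (S_0/π) × [bracket] = (2987/π) × 0.679604 = 646.2 W/m².

Q̄ ≈ 646 W/m²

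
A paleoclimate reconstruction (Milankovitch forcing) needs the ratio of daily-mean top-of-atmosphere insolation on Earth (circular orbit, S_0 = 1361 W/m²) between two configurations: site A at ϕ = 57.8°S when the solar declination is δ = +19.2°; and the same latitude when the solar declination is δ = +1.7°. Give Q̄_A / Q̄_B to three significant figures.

Q̄_A / Q̄_B ≈ 0.294

— Configuration A (ϕ=-57.8°):
cos h₀ = −tan(-57.8°) tan(+19.200°) = 0.5530, h₀ = 0.9848 rad.
Bracket: h₀ sin ϕ sin δ + cos ϕ cos δ sin h₀ = 0.9848×-0.84619×0.32887 + 0.53288×0.94438×0.83319 = -0.274057 + 0.419296 = 0.145239.
Q̄ = (S_0/π) × [bracket] = (1361/π) × 0.145239 = 62.920 W/m².
— Configuration B (ϕ=-57.8°):
cos h₀ = −tan(-57.8°) tan(+1.700°) = 0.0471, h₀ = 1.5236 rad.
Bracket: h₀ sin ϕ sin δ + cos ϕ cos δ sin h₀ = 1.5236×-0.84619×0.02967 + 0.53288×0.99956×0.99889 = -0.038252 + 0.532054 = 0.493802.
Q̄ = (S_0/π) × [bracket] = (1361/π) × 0.493802 = 213.92 W/m².
Ratio Q̄_A / Q̄_B = 62.920 / 213.92 = 0.2941.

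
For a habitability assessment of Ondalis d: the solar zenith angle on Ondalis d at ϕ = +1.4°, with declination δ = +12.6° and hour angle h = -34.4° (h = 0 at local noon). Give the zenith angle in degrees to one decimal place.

θ_z = 35.9°

cos θ_z = sin ϕ sin δ + cos ϕ cos δ cos h = 0.005330 + 0.805002 = 0.810332.
θ_z = arccos(0.810332) = 35.9°.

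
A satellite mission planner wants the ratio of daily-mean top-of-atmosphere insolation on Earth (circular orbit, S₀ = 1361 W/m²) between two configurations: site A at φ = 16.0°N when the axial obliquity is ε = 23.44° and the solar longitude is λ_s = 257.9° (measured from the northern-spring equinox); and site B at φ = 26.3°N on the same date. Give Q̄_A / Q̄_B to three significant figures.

Q̄_A / Q̄_B ≈ 1.26

— Configuration A (φ=+16.0°):
Solar declination: sin δ = sin ε · sin λ_s = sin 23.44° × sin 257.9° = -0.38895, so δ = -22.889°.
cos H₀ = −tan(+16.0°) tan(-22.889°) = 0.1211, H₀ = 1.4494 rad.
Bracket: H₀ sin φ sin δ + cos φ cos δ sin H₀ = 1.4494×0.27564×-0.38895 + 0.96126×0.92126×0.99264 = -0.155390 + 0.879053 = 0.723663.
Q̄ = (S₀/π) × [bracket] = (1361/π) × 0.723663 = 313.51 W/m².
— Configuration B (φ=+26.3°):
cos H₀ = −tan(+26.3°) tan(-22.889°) = 0.2087, H₀ = 1.3606 rad.
Bracket: H₀ sin φ sin δ + cos φ cos δ sin H₀ = 1.3606×0.44307×-0.38895 + 0.89649×0.92126×0.97799 = -0.234475 + 0.807722 = 0.573247.
Q̄ = (S₀/π) × [bracket] = (1361/π) × 0.573247 = 248.34 W/m².
Ratio Q̄_A / Q̄_B = 313.51 / 248.34 = 1.262.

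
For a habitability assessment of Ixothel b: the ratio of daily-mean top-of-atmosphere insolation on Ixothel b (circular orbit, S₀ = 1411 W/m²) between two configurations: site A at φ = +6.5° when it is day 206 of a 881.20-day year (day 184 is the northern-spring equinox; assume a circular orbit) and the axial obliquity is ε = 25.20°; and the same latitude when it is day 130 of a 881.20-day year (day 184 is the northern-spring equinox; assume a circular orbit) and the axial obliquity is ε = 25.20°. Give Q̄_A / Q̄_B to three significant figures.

— Configuration A (φ=+6.5°):
Solar longitude: λ_s = 360° × (206 − 184)/881.20 = 8.988°.
sin δ = sin 25.20° × sin 8.988° = 0.06652, so δ = +3.814°.
cos H₀ = −tan(+6.5°) tan(+3.814°) = -0.0076, H₀ = 1.5784 rad.
Bracket: H₀ sin φ sin δ + cos φ cos δ sin H₀ = 1.5784×0.11320×0.06652 + 0.99357×0.99779×0.99997 = 0.011885 + 0.991344 = 1.003229.
Q̄ = (S₀/π) × [bracket] = (1411/π) × 1.003229 = 450.59 W/m².
— Configuration B (φ=+6.5°):
Solar longitude: λ_s = 360° × (130 − 184)/881.20 = -22.061°, i.e. -22.061° + 360° = 337.939°.
sin δ = sin 25.20° × sin 337.939° = -0.15992, so δ = -9.202°.
cos H₀ = −tan(+6.5°) tan(-9.202°) = 0.0185, H₀ = 1.5523 rad.
Bracket: H₀ sin φ sin δ + cos φ cos δ sin H₀ = 1.5523×0.11320×-0.15992 + 0.99357×0.98713×0.99983 = -0.028101 + 0.980616 = 0.952515.
Q̄ = (S₀/π) × [bracket] = (1411/π) × 0.952515 = 427.81 W/m².
Ratio Q̄_A / Q̄_B = 450.59 / 427.81 = 1.053.

Q̄_A / Q̄_B ≈ 1.05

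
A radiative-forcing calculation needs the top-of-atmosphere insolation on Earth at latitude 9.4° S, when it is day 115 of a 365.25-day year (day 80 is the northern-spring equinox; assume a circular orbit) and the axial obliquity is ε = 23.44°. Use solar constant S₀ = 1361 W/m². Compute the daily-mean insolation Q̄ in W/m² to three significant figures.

Solar longitude: λ_s = 360° × (115 − 80)/365.25 = 34.497°.
sin δ = sin 23.44° × sin 34.497° = 0.22529, so δ = +13.020°.
cos H₀ = −tan(-9.4°) tan(+13.020°) = 0.0383, H₀ = 1.5325 rad.
Bracket: H₀ sin φ sin δ + cos φ cos δ sin H₀ = 1.5325×-0.16333×0.22529 + 0.98657×0.97429×0.99927 = -0.056391 + 0.960504 = 0.904113.
Q̄ = (S₀/π) × [bracket] = (1361/π) × 0.904113 = 391.7 W/m².

Q̄ ≈ 392 W/m²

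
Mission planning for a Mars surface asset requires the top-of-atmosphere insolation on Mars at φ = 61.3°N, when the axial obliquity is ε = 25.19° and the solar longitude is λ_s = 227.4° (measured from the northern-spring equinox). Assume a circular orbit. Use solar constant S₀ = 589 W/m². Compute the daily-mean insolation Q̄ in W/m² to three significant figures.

Q̄ ≈ 20.6 W/m²

Solar declination: sin δ = sin ε · sin λ_s = sin 25.19° × sin 227.4° = -0.31330, so δ = -18.258°.
cos H₀ = −tan(+61.3°) tan(-18.258°) = 0.6026, H₀ = 0.9241 rad.
Bracket: H₀ sin φ sin δ + cos φ cos δ sin H₀ = 0.9241×0.87715×-0.31330 + 0.48022×0.94965×0.79805 = -0.253953 + 0.363943 = 0.109990.
Q̄ = (S₀/π) × [bracket] = (589/π) × 0.109990 = 20.62 W/m².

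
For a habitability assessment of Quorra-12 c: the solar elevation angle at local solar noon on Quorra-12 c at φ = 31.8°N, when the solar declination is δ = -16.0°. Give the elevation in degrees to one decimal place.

At local noon the hour angle is zero, so the zenith angle equals |φ − δ| = |+31.8° − (-16.000°)| = 47.800°.
Elevation = 90° − 47.800° = 42.2°.

42.2°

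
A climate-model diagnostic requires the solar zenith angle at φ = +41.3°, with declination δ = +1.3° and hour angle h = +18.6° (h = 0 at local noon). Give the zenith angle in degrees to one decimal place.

θ_z = 43.4°

cos θ_z = sin φ sin δ + cos φ cos δ cos h = 0.014974 + 0.711841 = 0.726815.
θ_z = arccos(0.726815) = 43.4°.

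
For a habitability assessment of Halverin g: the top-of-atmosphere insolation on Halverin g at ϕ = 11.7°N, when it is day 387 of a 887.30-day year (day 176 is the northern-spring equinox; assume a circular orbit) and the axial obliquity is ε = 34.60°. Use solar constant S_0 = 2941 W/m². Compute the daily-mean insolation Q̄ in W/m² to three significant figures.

Solar longitude: L_s = 360° × (387 − 176)/887.30 = 85.608°.
sin δ = sin 34.60° × sin 85.608° = 0.56618, so δ = +34.484°.
cos h₀ = −tan(+11.7°) tan(+34.484°) = -0.1422, h₀ = 1.7135 rad.
Bracket: h₀ sin ϕ sin δ + cos ϕ cos δ sin h₀ = 1.7135×0.20279×0.56618 + 0.97922×0.82428×0.98983 = 0.196737 + 0.798943 = 0.995680.
Q̄ = (S_0/π) × [bracket] = (2941/π) × 0.995680 = 932.1 W/m².

Q̄ ≈ 932 W/m²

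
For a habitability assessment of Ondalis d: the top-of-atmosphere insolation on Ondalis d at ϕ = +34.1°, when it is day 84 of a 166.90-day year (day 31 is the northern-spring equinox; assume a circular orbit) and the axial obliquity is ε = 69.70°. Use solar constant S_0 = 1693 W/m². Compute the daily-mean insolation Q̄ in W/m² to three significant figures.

Solar longitude: L_s = 360° × (84 − 31)/166.90 = 114.320°.
sin δ = sin 69.70° × sin 114.320° = 0.85466, so δ = +58.722°.
cos h₀ = −tan(+34.1°) tan(+58.722°) = -1.1145 ≤ −1 ⇒ polar day, h₀ = π.
Bracket: h₀ sin ϕ sin δ + cos ϕ cos δ sin h₀ = 3.1416×0.56064×0.85466 + 0.82806×0.51919×0.00000 = 1.505318 + 0.000000 = 1.505318.
Q̄ = (S_0/π) × [bracket] = (1693/π) × 1.505318 = 811.2 W/m².

Q̄ ≈ 811 W/m²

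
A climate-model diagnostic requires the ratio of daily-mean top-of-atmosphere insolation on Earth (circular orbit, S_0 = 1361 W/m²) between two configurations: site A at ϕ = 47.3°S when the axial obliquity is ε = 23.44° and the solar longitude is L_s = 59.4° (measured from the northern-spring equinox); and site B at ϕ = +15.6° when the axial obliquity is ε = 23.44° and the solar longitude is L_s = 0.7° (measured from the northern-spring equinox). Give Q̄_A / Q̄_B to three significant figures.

— Configuration A (ϕ=-47.3°):
Solar declination: sin δ = sin ε · sin L_s = sin 23.44° × sin 59.4° = 0.34239, so δ = +20.023°.
cos h₀ = −tan(-47.3°) tan(+20.023°) = 0.3949, h₀ = 1.1648 rad.
Bracket: h₀ sin ϕ sin δ + cos ϕ cos δ sin h₀ = 1.1648×-0.73491×0.34239 + 0.67816×0.93956×0.91872 = -0.293094 + 0.585383 = 0.292289.
Q̄ = (S_0/π) × [bracket] = (1361/π) × 0.292289 = 126.63 W/m².
— Configuration B (ϕ=+15.6°):
Solar declination: sin δ = sin ε · sin L_s = sin 23.44° × sin 0.7° = 0.00486, so δ = +0.278°.
cos h₀ = −tan(+15.6°) tan(+0.278°) = -0.0014, h₀ = 1.5722 rad.
Bracket: h₀ sin ϕ sin δ + cos ϕ cos δ sin h₀ = 1.5722×0.26892×0.00486 + 0.96316×0.99999×1.00000 = 0.002055 + 0.963150 = 0.965205.
Q̄ = (S_0/π) × [bracket] = (1361/π) × 0.965205 = 418.15 W/m².
Ratio Q̄_A / Q̄_B = 126.63 / 418.15 = 0.3028.

Q̄_A / Q̄_B ≈ 0.303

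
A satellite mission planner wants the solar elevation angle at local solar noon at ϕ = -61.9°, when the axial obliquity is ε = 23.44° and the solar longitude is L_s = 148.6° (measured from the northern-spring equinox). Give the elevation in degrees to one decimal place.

Solar declination: sin δ = sin ε · sin L_s = sin 23.44° × sin 148.6° = 0.20725, so δ = +11.961°.
At local noon the hour angle is zero, so the zenith angle equals |ϕ − δ| = |-61.9° − (+11.961°)| = 73.861°.
Elevation = 90° − 73.861° = 16.1°.

16.1°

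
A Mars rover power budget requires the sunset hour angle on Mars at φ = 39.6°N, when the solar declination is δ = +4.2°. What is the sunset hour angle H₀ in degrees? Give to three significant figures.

cos H₀ = −tan φ · tan δ = −tan(+39.6°) × tan(+4.200°) = -0.0608, so H₀ = 1.6316 rad = 93.48°.

H₀ = 93.5°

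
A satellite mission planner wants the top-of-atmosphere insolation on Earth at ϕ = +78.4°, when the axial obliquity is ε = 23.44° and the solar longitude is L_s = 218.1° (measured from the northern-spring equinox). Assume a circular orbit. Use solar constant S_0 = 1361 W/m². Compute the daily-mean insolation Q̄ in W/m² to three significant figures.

Solar declination: sin δ = sin ε · sin L_s = sin 23.44° × sin 218.1° = -0.24545, so δ = -14.208°.
cos h₀ = −tan(+78.4°) tan(-14.208°) = 1.2335 ≥ 1 ⇒ polar night, h₀ = 0 and Q̄ = 0.

Q̄ ≈ 0.00 W/m²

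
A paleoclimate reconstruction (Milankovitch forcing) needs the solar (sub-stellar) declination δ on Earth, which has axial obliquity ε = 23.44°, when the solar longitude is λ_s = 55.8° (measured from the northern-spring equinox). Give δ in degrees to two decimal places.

sin δ = sin ε · sin λ_s = sin 23.44° × sin 55.8° = 0.329003.
δ = arcsin(0.329003) = +19.21°.

δ = +19.21°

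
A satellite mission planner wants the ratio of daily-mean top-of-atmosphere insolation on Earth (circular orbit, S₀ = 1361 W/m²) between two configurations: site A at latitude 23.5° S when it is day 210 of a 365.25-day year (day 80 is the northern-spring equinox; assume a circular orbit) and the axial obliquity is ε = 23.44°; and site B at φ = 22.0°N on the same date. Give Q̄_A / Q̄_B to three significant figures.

Q̄_A / Q̄_B ≈ 0.638

— Configuration A (φ=-23.5°):
Solar longitude: λ_s = 360° × (210 − 80)/365.25 = 128.131°.
sin δ = sin 23.44° × sin 128.131° = 0.31290, so δ = +18.234°.
cos H₀ = −tan(-23.5°) tan(+18.234°) = 0.1432, H₀ = 1.4271 rad.
Bracket: H₀ sin φ sin δ + cos φ cos δ sin H₀ = 1.4271×-0.39875×0.31290 + 0.91706×0.94979×0.98969 = -0.178058 + 0.862034 = 0.683976.
Q̄ = (S₀/π) × [bracket] = (1361/π) × 0.683976 = 296.31 W/m².
— Configuration B (φ=+22.0°):
cos H₀ = −tan(+22.0°) tan(+18.234°) = -0.1331, H₀ = 1.7043 rad.
Bracket: H₀ sin φ sin δ + cos φ cos δ sin H₀ = 1.7043×0.37461×0.31290 + 0.92718×0.94979×0.99110 = 0.199770 + 0.872789 = 1.072559.
Q̄ = (S₀/π) × [bracket] = (1361/π) × 1.072559 = 464.65 W/m².
Ratio Q̄_A / Q̄_B = 296.31 / 464.65 = 0.6377.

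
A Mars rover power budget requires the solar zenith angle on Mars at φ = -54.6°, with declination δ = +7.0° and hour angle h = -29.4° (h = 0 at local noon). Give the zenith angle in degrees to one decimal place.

cos θ_z = sin φ sin δ + cos φ cos δ cos h = -0.099339 + 0.500916 = 0.401577.
θ_z = arccos(0.401577) = 66.3°.

θ_z = 66.3°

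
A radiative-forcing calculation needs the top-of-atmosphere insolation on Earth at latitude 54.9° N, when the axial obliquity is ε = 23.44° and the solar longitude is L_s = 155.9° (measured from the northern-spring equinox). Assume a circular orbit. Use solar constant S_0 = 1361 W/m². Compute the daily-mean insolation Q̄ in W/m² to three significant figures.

Solar declination: sin δ = sin ε · sin L_s = sin 23.44° × sin 155.9° = 0.16243, so δ = +9.348°.
cos h₀ = −tan(+54.9°) tan(+9.348°) = -0.2342, h₀ = 1.8072 rad.
Bracket: h₀ sin ϕ sin δ + cos ϕ cos δ sin h₀ = 1.8072×0.81815×0.16243 + 0.57501×0.98672×0.97218 = 0.240163 + 0.551590 = 0.791753.
Q̄ = (S_0/π) × [bracket] = (1361/π) × 0.791753 = 343.0 W/m².

Q̄ ≈ 343 W/m²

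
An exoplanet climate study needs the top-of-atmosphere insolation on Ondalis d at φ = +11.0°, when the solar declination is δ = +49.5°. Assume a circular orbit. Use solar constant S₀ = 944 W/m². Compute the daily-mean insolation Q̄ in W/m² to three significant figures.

Q̄ ≈ 265 W/m²

cos H₀ = −tan(+11.0°) tan(+49.500°) = -0.2276, H₀ = 1.8004 rad.
Bracket: H₀ sin φ sin δ + cos φ cos δ sin H₀ = 1.8004×0.19081×0.76041 + 0.98163×0.64945×0.97376 = 0.261227 + 0.620791 = 0.882018.
Q̄ = (S₀/π) × [bracket] = (944/π) × 0.882018 = 265.0 W/m².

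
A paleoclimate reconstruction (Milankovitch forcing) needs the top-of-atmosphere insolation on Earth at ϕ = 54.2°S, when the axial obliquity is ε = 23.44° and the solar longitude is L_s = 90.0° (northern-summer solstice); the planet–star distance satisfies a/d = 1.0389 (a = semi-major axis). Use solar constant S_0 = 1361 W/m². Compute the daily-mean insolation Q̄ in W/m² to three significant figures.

Q̄ ≈ 60.9 W/m²

Solar declination: sin δ = sin ε · sin L_s = sin 23.44° × sin 90.0° = 0.39779, so δ = +23.440°.
cos h₀ = −tan(-54.2°) tan(+23.440°) = 0.6012, h₀ = 0.9258 rad.
Bracket: h₀ sin ϕ sin δ + cos ϕ cos δ sin h₀ = 0.9258×-0.81106×0.39779 + 0.58496×0.91748×0.79913 = -0.298692 + 0.428884 = 0.130192.
Inverse-square distance factor (a/d)² = 1.0389² = 1.079313.
Q̄ = (S_0/π) × 1.079313 × [bracket] = (1361/π) × 1.079313 × 0.130192 = 60.88 W/m².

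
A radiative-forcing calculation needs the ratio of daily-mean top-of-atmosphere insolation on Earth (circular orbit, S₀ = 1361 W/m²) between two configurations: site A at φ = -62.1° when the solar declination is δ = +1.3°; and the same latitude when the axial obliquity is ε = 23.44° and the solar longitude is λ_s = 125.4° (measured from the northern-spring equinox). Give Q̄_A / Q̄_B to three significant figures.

— Configuration A (φ=-62.1°):
cos H₀ = −tan(-62.1°) tan(+1.300°) = 0.0429, H₀ = 1.5279 rad.
Bracket: H₀ sin φ sin δ + cos φ cos δ sin H₀ = 1.5279×-0.88377×0.02269 + 0.46793×0.99974×0.99908 = -0.030639 + 0.467378 = 0.436739.
Q̄ = (S₀/π) × [bracket] = (1361/π) × 0.436739 = 189.20 W/m².
— Configuration B (φ=-62.1°):
Solar declination: sin δ = sin ε · sin λ_s = sin 23.44° × sin 125.4° = 0.32425, so δ = +18.920°.
cos H₀ = −tan(-62.1°) tan(+18.920°) = 0.6474, H₀ = 0.8667 rad.
Bracket: H₀ sin φ sin δ + cos φ cos δ sin H₀ = 0.8667×-0.88377×0.32425 + 0.46793×0.94597×0.76217 = -0.248364 + 0.337373 = 0.089009.
Q̄ = (S₀/π) × [bracket] = (1361/π) × 0.089009 = 38.560 W/m².
Ratio Q̄_A / Q̄_B = 189.20 / 38.560 = 4.907.

Q̄_A / Q̄_B ≈ 4.91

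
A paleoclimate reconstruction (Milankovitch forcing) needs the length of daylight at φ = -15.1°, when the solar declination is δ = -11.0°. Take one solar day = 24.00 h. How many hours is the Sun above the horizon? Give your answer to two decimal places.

cos H₀ = −tan φ · tan δ = −tan(-15.1°) × tan(-11.000°) = -0.0524, so H₀ = 1.6233 rad = 93.01°.
Daylight = 2H₀/(2π) × 24.00 h = (1.6233/π) × 24.00 = 12.40 h.

12.40 h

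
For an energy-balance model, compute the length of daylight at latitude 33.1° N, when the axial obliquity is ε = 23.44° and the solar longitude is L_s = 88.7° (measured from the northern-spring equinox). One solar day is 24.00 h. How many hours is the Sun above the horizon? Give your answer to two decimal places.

Solar declination: sin δ = sin ε · sin L_s = sin 23.44° × sin 88.7° = 0.39769, so δ = +23.434°.
cos h₀ = −tan ϕ · tan δ = −tan(+33.1°) × tan(+23.434°) = -0.2826, so h₀ = 1.8573 rad = 106.41°.
Daylight = 2h₀/(2π) × 24.00 h = (1.8573/π) × 24.00 = 14.19 h.

14.19 h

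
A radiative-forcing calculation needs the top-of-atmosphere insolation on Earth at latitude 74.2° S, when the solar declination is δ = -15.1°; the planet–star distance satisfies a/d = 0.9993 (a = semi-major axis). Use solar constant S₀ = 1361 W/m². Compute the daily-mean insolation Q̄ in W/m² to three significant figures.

Q̄ ≈ 342 W/m²

cos H₀ = −tan(-74.2°) tan(-15.100°) = -0.9535, H₀ = 2.8355 rad.
Bracket: H₀ sin φ sin δ + cos φ cos δ sin H₀ = 2.8355×-0.96222×-0.26050 + 0.27228×0.96547×0.30131 = 0.710742 + 0.079208 = 0.789950.
Inverse-square distance factor (a/d)² = 0.9993² = 0.998600.
Q̄ = (S₀/π) × 0.998600 × [bracket] = (1361/π) × 0.998600 × 0.789950 = 341.7 W/m².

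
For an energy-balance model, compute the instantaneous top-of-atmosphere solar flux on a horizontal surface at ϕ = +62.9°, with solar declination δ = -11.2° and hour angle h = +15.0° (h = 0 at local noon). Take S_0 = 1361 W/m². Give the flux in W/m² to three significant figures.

cos θ_z = sin ϕ sin δ + cos ϕ cos δ cos h = -0.172910 + 0.431642 = 0.258732.
Flux = S_0 · cos θ_z = 1361 × 0.258732 = 352.1 W/m².

352 W/m²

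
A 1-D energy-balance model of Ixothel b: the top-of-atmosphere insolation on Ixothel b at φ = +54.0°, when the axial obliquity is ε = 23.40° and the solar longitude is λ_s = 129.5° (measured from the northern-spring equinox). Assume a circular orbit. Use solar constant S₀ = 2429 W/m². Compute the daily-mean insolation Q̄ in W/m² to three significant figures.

Solar declination: sin δ = sin ε · sin λ_s = sin 23.40° × sin 129.5° = 0.30645, so δ = +17.845°.
cos H₀ = −tan(+54.0°) tan(+17.845°) = -0.4431, H₀ = 2.0299 rad.
Bracket: H₀ sin φ sin δ + cos φ cos δ sin H₀ = 2.0299×0.80902×0.30645 + 0.58779×0.95189×0.89647 = 0.503261 + 0.501585 = 1.004846.
Q̄ = (S₀/π) × [bracket] = (2429/π) × 1.004846 = 776.9 W/m².

Q̄ ≈ 777 W/m²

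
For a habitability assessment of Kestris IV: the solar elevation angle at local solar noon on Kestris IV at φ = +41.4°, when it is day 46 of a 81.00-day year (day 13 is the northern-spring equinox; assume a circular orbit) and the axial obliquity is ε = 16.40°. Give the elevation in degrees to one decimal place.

Solar longitude: λ_s = 360° × (46 − 13)/81.00 = 146.667°.
sin δ = sin 16.40° × sin 146.667° = 0.15515, so δ = +8.925°.
At local noon the hour angle is zero, so the zenith angle equals |φ − δ| = |+41.4° − (+8.925°)| = 32.475°.
Elevation = 90° − 32.475° = 57.5°.

57.5°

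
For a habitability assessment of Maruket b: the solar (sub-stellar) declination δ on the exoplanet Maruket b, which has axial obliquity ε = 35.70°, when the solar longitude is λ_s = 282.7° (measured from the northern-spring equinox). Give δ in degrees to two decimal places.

sin δ = sin ε · sin λ_s = sin 35.70° × sin 282.7° = -0.569265.
δ = arcsin(-0.569265) = -34.70°.

δ = -34.70°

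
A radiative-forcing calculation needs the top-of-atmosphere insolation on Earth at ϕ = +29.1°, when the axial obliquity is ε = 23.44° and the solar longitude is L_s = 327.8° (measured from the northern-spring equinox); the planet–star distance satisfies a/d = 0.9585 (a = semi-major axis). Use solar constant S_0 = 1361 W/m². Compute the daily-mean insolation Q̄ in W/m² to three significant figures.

Solar declination: sin δ = sin ε · sin L_s = sin 23.44° × sin 327.8° = -0.21197, so δ = -12.238°.
cos h₀ = −tan(+29.1°) tan(-12.238°) = 0.1207, h₀ = 1.4498 rad.
Bracket: h₀ sin ϕ sin δ + cos ϕ cos δ sin h₀ = 1.4498×0.48634×-0.21197 + 0.87377×0.97728×0.99269 = -0.149459 + 0.847676 = 0.698217.
Inverse-square distance factor (a/d)² = 0.9585² = 0.918722.
Q̄ = (S_0/π) × 0.918722 × [bracket] = (1361/π) × 0.918722 × 0.698217 = 277.9 W/m².

Q̄ ≈ 278 W/m²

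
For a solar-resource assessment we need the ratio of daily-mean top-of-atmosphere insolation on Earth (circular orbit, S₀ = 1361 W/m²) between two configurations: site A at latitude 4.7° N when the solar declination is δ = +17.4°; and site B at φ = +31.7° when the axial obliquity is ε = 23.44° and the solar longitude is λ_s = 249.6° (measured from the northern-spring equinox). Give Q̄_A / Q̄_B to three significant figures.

Q̄_A / Q̄_B ≈ 1.96

— Configuration A (φ=+4.7°):
cos H₀ = −tan(+4.7°) tan(+17.400°) = -0.0258, H₀ = 1.5966 rad.
Bracket: H₀ sin φ sin δ + cos φ cos δ sin H₀ = 1.5966×0.08194×0.29904 + 0.99664×0.95424×0.99967 = 0.039122 + 0.950720 = 0.989842.
Q̄ = (S₀/π) × [bracket] = (1361/π) × 0.989842 = 428.82 W/m².
— Configuration B (φ=+31.7°):
Solar declination: sin δ = sin ε · sin λ_s = sin 23.44° × sin 249.6° = -0.37284, so δ = -21.891°.
cos H₀ = −tan(+31.7°) tan(-21.891°) = 0.2482, H₀ = 1.3200 rad.
Bracket: H₀ sin φ sin δ + cos φ cos δ sin H₀ = 1.3200×0.52547×-0.37284 + 0.85081×0.92790×0.96872 = -0.258609 + 0.764772 = 0.506163.
Q̄ = (S₀/π) × [bracket] = (1361/π) × 0.506163 = 219.28 W/m².
Ratio Q̄_A / Q̄_B = 428.82 / 219.28 = 1.956.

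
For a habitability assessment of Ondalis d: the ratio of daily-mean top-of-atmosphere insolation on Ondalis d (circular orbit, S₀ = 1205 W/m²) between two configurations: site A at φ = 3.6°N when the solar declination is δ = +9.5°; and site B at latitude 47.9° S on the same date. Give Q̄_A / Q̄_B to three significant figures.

— Configuration A (φ=+3.6°):
cos H₀ = −tan(+3.6°) tan(+9.500°) = -0.0105, H₀ = 1.5813 rad.
Bracket: H₀ sin φ sin δ + cos φ cos δ sin H₀ = 1.5813×0.06279×0.16505 + 0.99803×0.98629×0.99994 = 0.016388 + 0.984288 = 1.000676.
Q̄ = (S₀/π) × [bracket] = (1205/π) × 1.000676 = 383.82 W/m².
— Configuration B (φ=-47.9°):
cos H₀ = −tan(-47.9°) tan(+9.500°) = 0.1852, H₀ = 1.3845 rad.
Bracket: H₀ sin φ sin δ + cos φ cos δ sin H₀ = 1.3845×-0.74198×0.16505 + 0.67043×0.98629×0.98270 = -0.169551 + 0.649799 = 0.480248.
Q̄ = (S₀/π) × [bracket] = (1205/π) × 0.480248 = 184.21 W/m².
Ratio Q̄_A / Q̄_B = 383.82 / 184.21 = 2.084.

Q̄_A / Q̄_B ≈ 2.08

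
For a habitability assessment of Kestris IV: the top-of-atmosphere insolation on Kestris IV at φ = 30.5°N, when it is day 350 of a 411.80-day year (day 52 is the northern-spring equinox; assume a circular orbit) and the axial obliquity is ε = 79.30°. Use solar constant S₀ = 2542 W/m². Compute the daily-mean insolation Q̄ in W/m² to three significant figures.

Solar longitude: λ_s = 360° × (350 − 52)/411.80 = 260.515°.
sin δ = sin 79.30° × sin 260.515° = -0.96918, so δ = -75.738°.
cos H₀ = −tan(+30.5°) tan(-75.738°) = 2.3173 ≥ 1 ⇒ polar night, H₀ = 0 and Q̄ = 0.

Q̄ ≈ 0.00 W/m²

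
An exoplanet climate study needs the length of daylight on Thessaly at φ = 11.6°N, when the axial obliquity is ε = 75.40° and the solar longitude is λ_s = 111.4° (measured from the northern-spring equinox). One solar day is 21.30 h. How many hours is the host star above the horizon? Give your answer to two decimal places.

Solar declination: sin δ = sin ε · sin λ_s = sin 75.40° × sin 111.4° = 0.90099, so δ = +64.289°.
cos H₀ = −tan φ · tan δ = −tan(+11.6°) × tan(+64.289°) = -0.4263, so H₀ = 2.0112 rad = 115.23°.
Daylight = 2H₀/(2π) × 21.30 h = (2.0112/π) × 21.30 = 13.64 h.

13.64 h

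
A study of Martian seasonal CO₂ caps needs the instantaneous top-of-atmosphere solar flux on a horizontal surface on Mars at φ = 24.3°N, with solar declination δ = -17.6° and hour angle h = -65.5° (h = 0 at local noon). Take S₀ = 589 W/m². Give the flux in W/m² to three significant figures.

cos θ_z = sin φ sin δ + cos φ cos δ cos h = -0.124430 + 0.360261 = 0.235831.
Flux = S₀ · cos θ_z = 589 × 0.235831 = 138.9 W/m².

139 W/m²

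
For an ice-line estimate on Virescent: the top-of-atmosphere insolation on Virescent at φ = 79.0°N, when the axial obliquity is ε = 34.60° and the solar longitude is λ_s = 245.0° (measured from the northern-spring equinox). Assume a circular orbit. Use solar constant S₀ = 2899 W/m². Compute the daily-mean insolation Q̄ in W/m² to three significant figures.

Q̄ ≈ 0.00 W/m²

Solar declination: sin δ = sin ε · sin λ_s = sin 34.60° × sin 245.0° = -0.51464, so δ = -30.973°.
cos H₀ = −tan(+79.0°) tan(-30.973°) = 3.0879 ≥ 1 ⇒ polar night, H₀ = 0 and Q̄ = 0.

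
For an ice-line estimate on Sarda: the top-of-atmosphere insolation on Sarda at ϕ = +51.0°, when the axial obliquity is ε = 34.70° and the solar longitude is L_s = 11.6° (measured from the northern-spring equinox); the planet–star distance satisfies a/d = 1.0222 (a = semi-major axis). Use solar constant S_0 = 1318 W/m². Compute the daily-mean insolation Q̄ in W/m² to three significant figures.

Solar declination: sin δ = sin ε · sin L_s = sin 34.70° × sin 11.6° = 0.11447, so δ = +6.573°.
cos h₀ = −tan(+51.0°) tan(+6.573°) = -0.1423, h₀ = 1.7136 rad.
Bracket: h₀ sin ϕ sin δ + cos ϕ cos δ sin h₀ = 1.7136×0.77715×0.11447 + 0.62932×0.99343×0.98982 = 0.152442 + 0.618821 = 0.771263.
Inverse-square distance factor (a/d)² = 1.0222² = 1.044893.
Q̄ = (S_0/π) × 1.044893 × [bracket] = (1318/π) × 1.044893 × 0.771263 = 338.1 W/m².

Q̄ ≈ 338 W/m²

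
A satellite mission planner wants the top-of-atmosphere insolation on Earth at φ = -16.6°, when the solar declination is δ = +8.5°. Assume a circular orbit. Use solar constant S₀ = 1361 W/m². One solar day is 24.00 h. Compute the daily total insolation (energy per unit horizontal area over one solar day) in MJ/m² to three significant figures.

33.0 MJ/m²

cos H₀ = −tan(-16.6°) tan(+8.500°) = 0.0446, H₀ = 1.5262 rad.
Bracket: H₀ sin φ sin δ + cos φ cos δ sin H₀ = 1.5262×-0.28569×0.14781 + 0.95832×0.98902×0.99901 = -0.064448 + 0.946859 = 0.882411.
Q̄ = (S₀/π) × [bracket] = (1361/π) × 0.882411 = 382.28 W/m².
Daily total = Q̄ × 24.00 h × 3600 s/h = 382.28 × 24.00 × 3600 / 10⁶ = 33.03 MJ/m².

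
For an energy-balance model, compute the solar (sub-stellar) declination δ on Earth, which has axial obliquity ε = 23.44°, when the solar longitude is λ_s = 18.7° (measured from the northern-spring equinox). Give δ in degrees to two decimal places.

sin δ = sin ε · sin λ_s = sin 23.44° × sin 18.7° = 0.127536.
δ = arcsin(0.127536) = +7.33°.

δ = +7.33°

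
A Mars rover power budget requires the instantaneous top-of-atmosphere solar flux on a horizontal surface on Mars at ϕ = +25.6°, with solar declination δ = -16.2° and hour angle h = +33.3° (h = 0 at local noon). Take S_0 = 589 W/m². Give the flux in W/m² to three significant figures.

355 W/m²

cos θ_z = sin ϕ sin δ + cos ϕ cos δ cos h = -0.120548 + 0.723829 = 0.603281.
Flux = S_0 · cos θ_z = 589 × 0.603281 = 355.3 W/m².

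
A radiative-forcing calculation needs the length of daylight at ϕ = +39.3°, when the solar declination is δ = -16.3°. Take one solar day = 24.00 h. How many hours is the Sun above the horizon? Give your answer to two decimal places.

cos h₀ = −tan ϕ · tan δ = −tan(+39.3°) × tan(-16.300°) = 0.2393, so h₀ = 1.3291 rad = 76.15°.
Daylight = 2h₀/(2π) × 24.00 h = (1.3291/π) × 24.00 = 10.15 h.

10.15 h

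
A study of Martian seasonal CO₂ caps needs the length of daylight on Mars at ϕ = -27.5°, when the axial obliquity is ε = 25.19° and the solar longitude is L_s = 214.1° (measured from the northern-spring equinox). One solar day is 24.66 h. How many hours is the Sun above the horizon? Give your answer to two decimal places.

Solar declination: sin δ = sin ε · sin L_s = sin 25.19° × sin 214.1° = -0.23862, so δ = -13.805°.
cos h₀ = −tan ϕ · tan δ = −tan(-27.5°) × tan(-13.805°) = -0.1279, so h₀ = 1.6991 rad = 97.35°.
Daylight = 2h₀/(2π) × 24.66 h = (1.6991/π) × 24.66 = 13.34 h.

13.34 h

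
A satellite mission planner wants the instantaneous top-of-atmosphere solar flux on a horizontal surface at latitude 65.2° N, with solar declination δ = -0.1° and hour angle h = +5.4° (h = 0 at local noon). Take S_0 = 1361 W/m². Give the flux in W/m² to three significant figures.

cos θ_z = sin ϕ sin δ + cos ϕ cos δ cos h = -0.001584 + 0.417590 = 0.416006.
Flux = S_0 · cos θ_z = 1361 × 0.416006 = 566.2 W/m².

566 W/m²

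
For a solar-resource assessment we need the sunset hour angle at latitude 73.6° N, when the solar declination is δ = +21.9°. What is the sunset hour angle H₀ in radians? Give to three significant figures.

H₀ = 3.14 rad

Sunrise equation: cos H₀ = −tan φ · tan δ = -1.3659 ≤ −1, so the Sun never sets (polar day) and H₀ = π.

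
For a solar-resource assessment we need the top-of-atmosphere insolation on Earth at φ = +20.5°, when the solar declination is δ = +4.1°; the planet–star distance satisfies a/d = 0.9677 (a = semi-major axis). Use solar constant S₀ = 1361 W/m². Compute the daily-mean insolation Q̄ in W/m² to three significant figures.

Q̄ ≈ 395 W/m²

cos H₀ = −tan(+20.5°) tan(+4.100°) = -0.0268, H₀ = 1.5976 rad.
Bracket: H₀ sin φ sin δ + cos φ cos δ sin H₀ = 1.5976×0.35021×0.07150 + 0.93667×0.99744×0.99964 = 0.040004 + 0.933936 = 0.973940.
Inverse-square distance factor (a/d)² = 0.9677² = 0.936443.
Q̄ = (S₀/π) × 0.936443 × [bracket] = (1361/π) × 0.936443 × 0.973940 = 395.1 W/m².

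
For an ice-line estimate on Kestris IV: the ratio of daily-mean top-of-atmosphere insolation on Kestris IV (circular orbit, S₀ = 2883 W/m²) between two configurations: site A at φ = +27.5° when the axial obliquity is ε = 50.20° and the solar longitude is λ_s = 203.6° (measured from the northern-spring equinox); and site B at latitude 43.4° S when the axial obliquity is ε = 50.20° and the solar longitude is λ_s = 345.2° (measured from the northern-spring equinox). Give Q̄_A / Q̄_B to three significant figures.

— Configuration A (φ=+27.5°):
Solar declination: sin δ = sin ε · sin λ_s = sin 50.20° × sin 203.6° = -0.30758, so δ = -17.914°.
cos H₀ = −tan(+27.5°) tan(-17.914°) = 0.1683, H₀ = 1.4017 rad.
Bracket: H₀ sin φ sin δ + cos φ cos δ sin H₀ = 1.4017×0.46175×-0.30758 + 0.88701×0.95152×0.98574 = -0.199077 + 0.831972 = 0.632895.
Q̄ = (S₀/π) × [bracket] = (2883/π) × 0.632895 = 580.80 W/m².
— Configuration B (φ=-43.4°):
Solar declination: sin δ = sin ε · sin λ_s = sin 50.20° × sin 345.2° = -0.19625, so δ = -11.318°.
cos H₀ = −tan(-43.4°) tan(-11.318°) = -0.1893, H₀ = 1.7612 rad.
Bracket: H₀ sin φ sin δ + cos φ cos δ sin H₀ = 1.7612×-0.68709×-0.19625 + 0.72657×0.98055×0.98193 = 0.237483 + 0.699564 = 0.937047.
Q̄ = (S₀/π) × [bracket] = (2883/π) × 0.937047 = 859.92 W/m².
Ratio Q̄_A / Q̄_B = 580.80 / 859.92 = 0.6754.

Q̄_A / Q̄_B ≈ 0.675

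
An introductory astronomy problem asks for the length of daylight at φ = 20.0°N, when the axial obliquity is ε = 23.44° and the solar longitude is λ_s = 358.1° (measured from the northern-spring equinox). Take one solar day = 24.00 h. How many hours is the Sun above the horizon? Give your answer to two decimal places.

Solar declination: sin δ = sin ε · sin λ_s = sin 23.44° × sin 358.1° = -0.01319, so δ = -0.756°.
cos H₀ = −tan φ · tan δ = −tan(+20.0°) × tan(-0.756°) = 0.0048, so H₀ = 1.5660 rad = 89.72°.
Daylight = 2H₀/(2π) × 24.00 h = (1.5660/π) × 24.00 = 11.96 h.

11.96 h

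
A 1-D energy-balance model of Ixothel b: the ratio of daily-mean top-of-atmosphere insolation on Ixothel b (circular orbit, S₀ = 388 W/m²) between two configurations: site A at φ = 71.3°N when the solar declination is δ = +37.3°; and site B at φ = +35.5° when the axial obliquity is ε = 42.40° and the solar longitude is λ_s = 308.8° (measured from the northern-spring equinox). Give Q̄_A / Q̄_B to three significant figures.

— Configuration A (φ=+71.3°):
cos H₀ = −tan(+71.3°) tan(+37.300°) = -2.2506 ≤ −1 ⇒ polar day, H₀ = π.
Bracket: H₀ sin φ sin δ + cos φ cos δ sin H₀ = 3.1416×0.94721×0.60599 + 0.32061×0.79547×0.00000 = 1.803278 + 0.000000 = 1.803278.
Q̄ = (S₀/π) × [bracket] = (388/π) × 1.803278 = 222.71 W/m².
— Configuration B (φ=+35.5°):
Solar declination: sin δ = sin ε · sin λ_s = sin 42.40° × sin 308.8° = -0.52551, so δ = -31.703°.
cos H₀ = −tan(+35.5°) tan(-31.703°) = 0.4406, H₀ = 1.1145 rad.
Bracket: H₀ sin φ sin δ + cos φ cos δ sin H₀ = 1.1145×0.58070×-0.52551 + 0.81412×0.85079×0.89771 = -0.340105 + 0.621794 = 0.281689.
Q̄ = (S₀/π) × [bracket] = (388/π) × 0.281689 = 34.790 W/m².
Ratio Q̄_A / Q̄_B = 222.71 / 34.790 = 6.402.

Q̄_A / Q̄_B ≈ 6.40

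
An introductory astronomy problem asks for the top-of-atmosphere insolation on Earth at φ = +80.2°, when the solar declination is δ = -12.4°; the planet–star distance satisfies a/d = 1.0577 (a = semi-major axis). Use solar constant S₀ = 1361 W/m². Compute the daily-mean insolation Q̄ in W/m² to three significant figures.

cos H₀ = −tan(+80.2°) tan(-12.400°) = 1.2729 ≥ 1 ⇒ polar night, H₀ = 0 and Q̄ = 0.
Inverse-square distance factor (a/d)² = 1.0577² = 1.118729.

Q̄ ≈ 0.00 W/m²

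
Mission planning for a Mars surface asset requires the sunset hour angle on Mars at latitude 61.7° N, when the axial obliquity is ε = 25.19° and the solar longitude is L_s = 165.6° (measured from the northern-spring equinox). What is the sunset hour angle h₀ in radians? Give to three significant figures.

h₀ = 1.77 rad

Solar declination: sin δ = sin ε · sin L_s = sin 25.19° × sin 165.6° = 0.10585, so δ = +6.076°.
cos h₀ = −tan ϕ · tan δ = −tan(+61.7°) × tan(+6.076°) = -0.1977, so h₀ = 1.7698 rad = 101.40°.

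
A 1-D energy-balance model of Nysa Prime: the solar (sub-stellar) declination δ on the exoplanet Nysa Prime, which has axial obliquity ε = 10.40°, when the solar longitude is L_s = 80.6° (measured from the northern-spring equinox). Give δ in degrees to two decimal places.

sin δ = sin ε · sin L_s = sin 10.40° × sin 80.6° = 0.178095.
δ = arcsin(0.178095) = +10.26°.

δ = +10.26°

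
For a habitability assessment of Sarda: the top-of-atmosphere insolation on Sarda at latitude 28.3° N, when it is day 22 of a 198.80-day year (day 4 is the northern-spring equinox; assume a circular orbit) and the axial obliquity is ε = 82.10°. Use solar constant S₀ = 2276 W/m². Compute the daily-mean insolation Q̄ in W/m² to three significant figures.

Solar longitude: λ_s = 360° × (22 − 4)/198.80 = 32.596°.
sin δ = sin 82.10° × sin 32.596° = 0.53359, so δ = +32.249°.
cos H₀ = −tan(+28.3°) tan(+32.249°) = -0.3397, H₀ = 1.9174 rad.
Bracket: H₀ sin φ sin δ + cos φ cos δ sin H₀ = 1.9174×0.47409×0.53359 + 0.88048×0.84574×0.94053 = 0.485044 + 0.700372 = 1.185416.
Q̄ = (S₀/π) × [bracket] = (2276/π) × 1.185416 = 858.8 W/m².

Q̄ ≈ 859 W/m²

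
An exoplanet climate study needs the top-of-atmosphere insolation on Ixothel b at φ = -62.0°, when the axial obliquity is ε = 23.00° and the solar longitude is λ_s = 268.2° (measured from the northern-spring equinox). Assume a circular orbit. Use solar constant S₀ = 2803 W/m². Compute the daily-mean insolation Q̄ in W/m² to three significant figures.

Q̄ ≈ 1.00e+03 W/m²

Solar declination: sin δ = sin ε · sin λ_s = sin 23.00° × sin 268.2° = -0.39054, so δ = -22.988°.
cos H₀ = −tan(-62.0°) tan(-22.988°) = -0.7979, H₀ = 2.4945 rad.
Bracket: H₀ sin φ sin δ + cos φ cos δ sin H₀ = 2.4945×-0.88295×-0.39054 + 0.46947×0.92059×0.60285 = 0.860172 + 0.260545 = 1.120717.
Q̄ = (S₀/π) × [bracket] = (2803/π) × 1.120717 = 999.9 W/m².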